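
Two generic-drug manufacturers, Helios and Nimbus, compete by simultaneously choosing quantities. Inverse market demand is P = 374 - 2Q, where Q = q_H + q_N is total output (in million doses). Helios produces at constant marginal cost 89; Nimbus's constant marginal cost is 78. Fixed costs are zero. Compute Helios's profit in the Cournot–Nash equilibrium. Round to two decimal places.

Helios's profit: π_H = (374 - 2Q)q_H - (89q_H). Setting ∂π_H/∂q_H = 0: 285 - 4q_H - 2(q_N) = 0.
Nimbus's profit: π_N = (374 - 2Q)q_N - (78q_N). Setting ∂π_N/∂q_N = 0: 296 - 4q_N - 2(q_H) = 0.
Best responses: q_H = (285 - 2q_N)/4, q_N = (296 - 2q_H)/4.
Substituting one into the other gives q_H = 137/3 and q_N = 307/6.
Price P = 374 - 2·(581/6) = 541/3.
Helios's profit: (541/3 - 89)·(137/3) = 4170.8889.

4170.89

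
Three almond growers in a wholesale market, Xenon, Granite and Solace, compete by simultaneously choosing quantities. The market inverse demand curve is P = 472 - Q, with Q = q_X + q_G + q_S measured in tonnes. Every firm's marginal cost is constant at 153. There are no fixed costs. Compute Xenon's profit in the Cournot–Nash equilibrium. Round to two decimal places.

A representative firm's profit is π_i = q_i(472 - Q) - 153q_i.
Setting ∂π_i/∂q_i = 0 with rivals' quantities fixed: 319 - 2q_i - Σ_{j≠i} q_j = 0.
With identical firms every q_j equals q_i, so Σ_{j≠i} q_j = 2q_i and 319 = 4q_i, giving q_i = 319/4.
Price P = 472 - 957/4 = 931/4.
Xenon's profit: (931/4 - 153)·(319/4) = 6360.0625.

6360.06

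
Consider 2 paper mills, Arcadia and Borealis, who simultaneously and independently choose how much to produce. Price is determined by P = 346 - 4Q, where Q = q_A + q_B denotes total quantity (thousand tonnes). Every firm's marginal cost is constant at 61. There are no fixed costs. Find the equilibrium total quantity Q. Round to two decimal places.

A representative firm's profit is π_i = q_i(346 - 4Q) - 61q_i.
Setting ∂π_i/∂q_i = 0 with rivals' quantities fixed: 285 - 8q_i - 4q_j = 0.
With identical firms every q_j equals q_i, so q_j = q_i and 285 = 12q_i, giving q_i = 95/4.
Total output Q = 95/4 + 95/4 = 95/2.

47.50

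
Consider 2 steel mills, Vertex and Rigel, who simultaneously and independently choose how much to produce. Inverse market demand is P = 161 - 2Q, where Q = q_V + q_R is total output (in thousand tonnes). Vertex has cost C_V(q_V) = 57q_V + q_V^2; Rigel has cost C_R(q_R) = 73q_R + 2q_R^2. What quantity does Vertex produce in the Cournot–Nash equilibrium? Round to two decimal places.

14.91

Vertex's profit: π_V = (161 - 2Q)q_V - (57q_V + q_V²). Setting ∂π_V/∂q_V = 0: 104 - 6q_V - 2(q_R) = 0.
Rigel's profit: π_R = (161 - 2Q)q_R - (73q_R + 2q_R²). Setting ∂π_R/∂q_R = 0: 88 - 8q_R - 2(q_V) = 0.
Rearranging gives the reaction functions q_V = (104 - 2q_R)/6 and q_R = (88 - 2q_V)/8.
Solving the pair: q_V = 164/11, q_R = 80/11.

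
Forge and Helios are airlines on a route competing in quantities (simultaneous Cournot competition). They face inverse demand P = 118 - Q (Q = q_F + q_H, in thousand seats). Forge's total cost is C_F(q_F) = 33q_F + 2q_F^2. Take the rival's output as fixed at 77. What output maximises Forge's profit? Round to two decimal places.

1.33

With the rival's output fixed at 77, Forge's profit is π_F = (118 - 77 - q_F)q_F - (33q_F + 2q_F²) = (41 - q_F)q_F - (33q_F + 2q_F²).
∂π_F/∂q_F = 8 - 6q_F = 0, so q_F = 4/3.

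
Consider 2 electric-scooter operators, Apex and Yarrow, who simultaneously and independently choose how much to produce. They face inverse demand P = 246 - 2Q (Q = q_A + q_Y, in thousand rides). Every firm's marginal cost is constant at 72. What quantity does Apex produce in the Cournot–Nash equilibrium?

A representative firm's profit is π_i = q_i(246 - 2Q) - 72q_i.
Setting ∂π_i/∂q_i = 0 with rivals' quantities fixed: 174 - 4q_i - 2q_j = 0.
With identical firms every q_j equals q_i, so q_j = q_i and 174 = 6q_i, giving q_i = 29.

29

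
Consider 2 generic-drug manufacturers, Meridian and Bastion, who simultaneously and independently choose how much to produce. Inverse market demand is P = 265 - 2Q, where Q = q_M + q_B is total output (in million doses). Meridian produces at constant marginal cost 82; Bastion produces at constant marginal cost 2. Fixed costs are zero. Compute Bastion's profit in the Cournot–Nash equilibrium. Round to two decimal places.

6536.06

Meridian's profit: π_M = (265 - 2Q)q_M - (82q_M). Setting ∂π_M/∂q_M = 0: 183 - 4q_M - 2(q_B) = 0.
Bastion's profit: π_B = (265 - 2Q)q_B - (2q_B). Setting ∂π_B/∂q_B = 0: 263 - 4q_B - 2(q_M) = 0.
So q_M = (183 - 2q_B)/4 and q_B = (263 - 2q_M)/4.
Solving the pair: q_M = 103/6, q_B = 343/6.
Price P = 265 - 2·(223/3) = 349/3.
Bastion's profit: (349/3 - 2)·(343/6) = 6536.0556.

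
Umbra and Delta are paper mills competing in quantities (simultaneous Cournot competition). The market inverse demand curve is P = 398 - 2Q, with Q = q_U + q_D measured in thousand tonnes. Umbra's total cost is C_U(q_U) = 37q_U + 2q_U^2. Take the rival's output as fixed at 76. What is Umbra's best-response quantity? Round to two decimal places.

26.13

With the rival's output fixed at 76, Umbra's profit is π_U = (398 - 2·76 - 2q_U)q_U - (37q_U + 2q_U²) = (246 - 2q_U)q_U - (37q_U + 2q_U²).
∂π_U/∂q_U = 209 - 8q_U = 0, so q_U = 209/8.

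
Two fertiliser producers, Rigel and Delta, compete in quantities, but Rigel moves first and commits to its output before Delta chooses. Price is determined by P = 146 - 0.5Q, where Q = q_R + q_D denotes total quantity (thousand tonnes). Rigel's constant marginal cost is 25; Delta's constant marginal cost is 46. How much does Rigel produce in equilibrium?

142

Solve by backward induction. Given q_R, the follower Delta maximises π_D = (146 - (1/2)q_R - (1/2)q_D)q_D - 46q_D.
Setting the follower's marginal profit to zero, 100 - (1/2)q_R - q_D = 0, i.e. q_D = (100 - (1/2)q_R).
The leader anticipates this reaction. Substituting into P = 146 - 0.5Q gives P = 96 - (1/4)q_R, so π_R = (96 - (1/4)q_R)q_R - 25q_R.
Maximising: ∂π_R/∂q_R = 71 - (1/2)q_R = 0, giving q_R = 142.
Then q_D = (100 - (1/2)·142) = 29.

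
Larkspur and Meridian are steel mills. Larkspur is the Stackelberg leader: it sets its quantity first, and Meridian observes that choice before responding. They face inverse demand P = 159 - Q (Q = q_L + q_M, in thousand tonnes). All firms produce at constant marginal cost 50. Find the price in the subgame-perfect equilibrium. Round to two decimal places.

77.25

Solve by backward induction. Given q_L, the follower Meridian maximises π_M = (159 - q_L - q_M)q_M - 50q_M.
Setting the follower's marginal profit to zero, 109 - q_L - 2q_M = 0, i.e. q_M = (109 - q_L)/2.
Larkspur substitutes q_M(q_L) into its own profit: π_L = q_L(159 - q_L - (109 - q_L)/2) - 50q_L = (209/2 - (1/2)q_L)q_L - 50q_L.
Maximising: ∂π_L/∂q_L = 109/2 - q_L = 0, giving q_L = 109/2.
Then q_M = (109 - 109/2)/2 = 109/4.
Total output Q = 327/4, so price P = 159 - 327/4 = 309/4.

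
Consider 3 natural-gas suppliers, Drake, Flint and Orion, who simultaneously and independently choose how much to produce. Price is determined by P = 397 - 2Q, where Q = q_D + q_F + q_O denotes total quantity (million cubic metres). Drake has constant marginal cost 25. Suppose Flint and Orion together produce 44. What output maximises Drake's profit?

With rivals' combined output fixed at 44, Drake's profit is π_D = (397 - 2·44 - 2q_D)q_D - (25q_D) = (309 - 2q_D)q_D - (25q_D).
∂π_D/∂q_D = 284 - 4q_D = 0, so q_D = 71.

71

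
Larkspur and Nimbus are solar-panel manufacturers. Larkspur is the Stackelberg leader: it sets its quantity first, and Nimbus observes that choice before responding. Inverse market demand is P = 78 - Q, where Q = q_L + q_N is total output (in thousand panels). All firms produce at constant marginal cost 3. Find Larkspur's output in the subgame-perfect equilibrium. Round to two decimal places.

37.50

The follower Nimbus best-responds to any q_L: π_N = (78 - Q)q_N - 3q_N.
Setting the follower's marginal profit to zero, 75 - q_L - 2q_N = 0, i.e. q_N = (75 - q_L)/2.
Larkspur substitutes q_N(q_L) into its own profit: π_L = q_L(78 - q_L - (75 - q_L)/2) - 3q_L = (81/2 - (1/2)q_L)q_L - 3q_L.
Maximising: ∂π_L/∂q_L = 75/2 - q_L = 0, giving q_L = 75/2.
Then q_N = (75 - 75/2)/2 = 75/4.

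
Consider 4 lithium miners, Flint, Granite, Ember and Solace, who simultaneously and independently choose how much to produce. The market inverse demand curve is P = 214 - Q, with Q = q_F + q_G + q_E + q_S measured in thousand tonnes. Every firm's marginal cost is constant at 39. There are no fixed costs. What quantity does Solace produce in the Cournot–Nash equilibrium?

A representative firm's profit is π_i = q_i(214 - Q) - 39q_i.
Setting ∂π_i/∂q_i = 0 with rivals' quantities fixed: 175 - 2q_i - Σ_{j≠i} q_j = 0.
By symmetry each firm produces the same amount; substituting Σ_{j≠i} q_j = 3q_i yields q_i = 175/5 = 35.

35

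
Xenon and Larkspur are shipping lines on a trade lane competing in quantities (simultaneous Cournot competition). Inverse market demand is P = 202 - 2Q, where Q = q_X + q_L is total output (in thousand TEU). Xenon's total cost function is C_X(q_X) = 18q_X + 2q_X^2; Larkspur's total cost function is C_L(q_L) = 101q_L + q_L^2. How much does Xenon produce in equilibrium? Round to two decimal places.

20.50

Xenon's profit: π_X = (202 - 2Q)q_X - (18q_X + 2q_X²). Setting ∂π_X/∂q_X = 0: 184 - 8q_X - 2(q_L) = 0.
Larkspur's first-order condition: 101 - 6q_L - 2(q_X) = 0.
So q_X = (184 - 2q_L)/8 and q_L = (101 - 2q_X)/6.
Solving the pair: q_X = 41/2, q_L = 10.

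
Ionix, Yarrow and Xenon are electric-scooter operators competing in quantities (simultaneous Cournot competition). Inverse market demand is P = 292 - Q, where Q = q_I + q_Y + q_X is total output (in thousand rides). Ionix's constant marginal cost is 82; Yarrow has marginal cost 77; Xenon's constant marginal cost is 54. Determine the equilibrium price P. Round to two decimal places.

Ionix's profit: π_I = (292 - Q)q_I - (82q_I). Setting ∂π_I/∂q_I = 0: 210 - 2q_I - (q_Y + q_X) = 0.
Yarrow's first-order condition: 215 - 2q_Y - (q_I + q_X) = 0.
Xenon's profit: π_X = (292 - Q)q_X - (54q_X). Setting ∂π_X/∂q_X = 0: 238 - 2q_X - (q_I + q_Y) = 0.
Summing all 3 equations gives 663 − 4Q = 0, hence Q = 663/4.
Back-substituting: q_I = (210 − 663/4) = 177/4, q_Y = (215 − 663/4) = 197/4, q_X = (238 − 663/4) = 289/4.
Total output Q = 663/4, so price P = 292 - 663/4 = 505/4.

126.25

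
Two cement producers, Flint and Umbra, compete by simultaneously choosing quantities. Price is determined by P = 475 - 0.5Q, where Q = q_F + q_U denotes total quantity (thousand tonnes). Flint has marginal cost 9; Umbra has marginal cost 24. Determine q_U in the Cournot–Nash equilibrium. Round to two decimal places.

Flint's profit: π_F = (475 - 0.5Q)q_F - (9q_F). Setting ∂π_F/∂q_F = 0: 466 - q_F - (1/2)(q_U) = 0.
Umbra's first-order condition: 451 - q_U - (1/2)(q_F) = 0.
Rearranging gives the reaction functions q_F = (466 - (1/2)q_U) and q_U = (451 - (1/2)q_F).
Solving the pair: q_F = 962/3, q_U = 872/3.

290.67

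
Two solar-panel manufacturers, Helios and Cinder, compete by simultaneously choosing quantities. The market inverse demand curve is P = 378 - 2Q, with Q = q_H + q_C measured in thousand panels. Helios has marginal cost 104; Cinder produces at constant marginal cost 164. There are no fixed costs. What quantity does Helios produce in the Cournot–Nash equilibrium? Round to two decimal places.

55.67

Helios's profit: π_H = (378 - 2Q)q_H - (104q_H). Setting ∂π_H/∂q_H = 0: 274 - 4q_H - 2(q_C) = 0.
Cinder's profit: π_C = (378 - 2Q)q_C - (164q_C). Setting ∂π_C/∂q_C = 0: 214 - 4q_C - 2(q_H) = 0.
So q_H = (274 - 2q_C)/4 and q_C = (214 - 2q_H)/4.
Solving the pair: q_H = 167/3, q_C = 77/3.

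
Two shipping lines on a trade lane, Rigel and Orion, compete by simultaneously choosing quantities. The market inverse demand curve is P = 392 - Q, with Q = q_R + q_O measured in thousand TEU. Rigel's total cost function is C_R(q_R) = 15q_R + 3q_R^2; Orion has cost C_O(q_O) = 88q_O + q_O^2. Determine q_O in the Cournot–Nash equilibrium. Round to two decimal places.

66.29

Rigel's profit: π_R = (392 - Q)q_R - (15q_R + 3q_R²). Setting ∂π_R/∂q_R = 0: 377 - 8q_R - (q_O) = 0.
Orion's profit: π_O = (392 - Q)q_O - (88q_O + q_O²). Setting ∂π_O/∂q_O = 0: 304 - 4q_O - (q_R) = 0.
So q_R = (377 - q_O)/8 and q_O = (304 - q_R)/4.
Solving the pair: q_R = 1204/31, q_O = 66.2903.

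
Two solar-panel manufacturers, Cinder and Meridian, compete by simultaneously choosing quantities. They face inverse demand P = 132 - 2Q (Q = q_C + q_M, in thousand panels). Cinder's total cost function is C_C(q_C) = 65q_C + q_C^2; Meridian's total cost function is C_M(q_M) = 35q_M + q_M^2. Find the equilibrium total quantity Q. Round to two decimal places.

20.50

Cinder's profit: π_C = (132 - 2Q)q_C - (65q_C + q_C²). Setting ∂π_C/∂q_C = 0: 67 - 6q_C - 2(q_M) = 0.
Meridian's profit: π_M = (132 - 2Q)q_M - (35q_M + q_M²). Setting ∂π_M/∂q_M = 0: 97 - 6q_M - 2(q_C) = 0.
So q_C = (67 - 2q_M)/6 and q_M = (97 - 2q_C)/6.
Solving the pair: q_C = 13/2, q_M = 14.
Total output Q = 13/2 + 14 = 41/2.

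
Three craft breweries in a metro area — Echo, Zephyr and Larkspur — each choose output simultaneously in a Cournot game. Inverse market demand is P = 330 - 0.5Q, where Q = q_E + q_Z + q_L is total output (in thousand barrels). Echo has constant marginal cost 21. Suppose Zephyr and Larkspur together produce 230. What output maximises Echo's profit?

194

With rivals' combined output fixed at 230, Echo's profit is π_E = (330 - (1/2)·230 - (1/2)q_E)q_E - (21q_E) = (215 - (1/2)q_E)q_E - (21q_E).
∂π_E/∂q_E = 194 - q_E = 0, so q_E = 194.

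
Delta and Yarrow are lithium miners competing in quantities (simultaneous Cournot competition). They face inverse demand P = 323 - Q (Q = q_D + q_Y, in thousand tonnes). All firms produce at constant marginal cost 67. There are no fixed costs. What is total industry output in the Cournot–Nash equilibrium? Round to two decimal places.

A representative firm's profit is π_i = q_i(323 - Q) - 67q_i.
First-order condition (treating rivals' output as given): 256 - 2q_i - q_j = 0.
With identical firms every q_j equals q_i, so q_j = q_i and 256 = 3q_i, giving q_i = 256/3.
Total output Q = 256/3 + 256/3 = 512/3.

170.67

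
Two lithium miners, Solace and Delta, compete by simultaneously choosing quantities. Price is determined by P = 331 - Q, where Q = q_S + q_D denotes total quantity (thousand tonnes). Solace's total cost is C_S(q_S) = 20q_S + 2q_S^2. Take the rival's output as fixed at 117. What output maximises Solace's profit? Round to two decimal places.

With the rival's output fixed at 117, Solace's profit is π_S = (331 - 117 - q_S)q_S - (20q_S + 2q_S²) = (214 - q_S)q_S - (20q_S + 2q_S²).
∂π_S/∂q_S = 194 - 6q_S = 0, so q_S = 97/3.

32.33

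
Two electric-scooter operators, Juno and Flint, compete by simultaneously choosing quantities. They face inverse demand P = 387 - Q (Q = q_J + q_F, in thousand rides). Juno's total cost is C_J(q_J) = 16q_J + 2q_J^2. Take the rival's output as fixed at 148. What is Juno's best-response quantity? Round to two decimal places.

With the rival's output fixed at 148, Juno's profit is π_J = (387 - 148 - q_J)q_J - (16q_J + 2q_J²) = (239 - q_J)q_J - (16q_J + 2q_J²).
∂π_J/∂q_J = 223 - 6q_J = 0, so q_J = 223/6.

37.17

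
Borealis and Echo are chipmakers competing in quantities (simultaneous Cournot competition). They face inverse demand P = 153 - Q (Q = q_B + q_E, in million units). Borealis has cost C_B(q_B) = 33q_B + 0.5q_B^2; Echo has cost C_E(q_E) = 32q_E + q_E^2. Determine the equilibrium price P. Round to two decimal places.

Borealis's profit: π_B = (153 - Q)q_B - (33q_B + (1/2)q_B²). Setting ∂π_B/∂q_B = 0: 120 - 3q_B - (q_E) = 0.
Echo's first-order condition: 121 - 4q_E - (q_B) = 0.
So q_B = (120 - q_E)/3 and q_E = (121 - q_B)/4.
Solving the pair: q_B = 359/11, q_E = 243/11.
Total output Q = 602/11, so price P = 153 - 602/11 = 1081/11.

98.27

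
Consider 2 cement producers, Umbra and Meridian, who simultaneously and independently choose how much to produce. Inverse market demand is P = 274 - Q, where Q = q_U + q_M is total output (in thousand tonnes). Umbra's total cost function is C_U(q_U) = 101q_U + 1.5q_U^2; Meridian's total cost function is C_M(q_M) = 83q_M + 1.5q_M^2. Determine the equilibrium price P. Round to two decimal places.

Umbra's profit: π_U = (274 - Q)q_U - (101q_U + (3/2)q_U²). Setting ∂π_U/∂q_U = 0: 173 - 5q_U - (q_M) = 0.
Meridian's first-order condition: 191 - 5q_M - (q_U) = 0.
So q_U = (173 - q_M)/5 and q_M = (191 - q_U)/5.
Solving the pair: q_U = 337/12, q_M = 391/12.
Total output Q = 182/3, so price P = 274 - 182/3 = 640/3.

213.33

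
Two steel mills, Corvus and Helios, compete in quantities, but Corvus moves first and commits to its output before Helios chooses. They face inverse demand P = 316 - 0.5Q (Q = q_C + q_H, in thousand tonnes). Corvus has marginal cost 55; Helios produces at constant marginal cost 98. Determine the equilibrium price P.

131

The follower Helios best-responds to any q_C: π_H = (316 - 0.5Q)q_H - 98q_H.
∂π_H/∂q_H = 218 - (1/2)q_C - q_H = 0 gives the reaction function q_H = (218 - (1/2)q_C).
Corvus substitutes q_H(q_C) into its own profit: π_C = q_C(316 - (1/2)q_C - (218 - (1/2)q_C)/2) - 55q_C = (207 - (1/4)q_C)q_C - 55q_C.
The leader's first-order condition 152 - (1/2)q_C = 0 yields q_C = 304.
Then q_H = (218 - (1/2)·304) = 66.
Total output Q = 370, so price P = 316 - (1/2)·370 = 131.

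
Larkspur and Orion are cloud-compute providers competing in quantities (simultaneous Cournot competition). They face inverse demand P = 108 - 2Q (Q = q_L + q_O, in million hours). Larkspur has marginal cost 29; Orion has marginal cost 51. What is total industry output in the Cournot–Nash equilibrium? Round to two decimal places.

Larkspur's profit: π_L = (108 - 2Q)q_L - (29q_L). Setting ∂π_L/∂q_L = 0: 79 - 4q_L - 2(q_O) = 0.
Orion's first-order condition: 57 - 4q_O - 2(q_L) = 0.
Best responses: q_L = (79 - 2q_O)/4, q_O = (57 - 2q_L)/4.
Substituting one into the other gives q_L = 101/6 and q_O = 35/6.
Total output Q = 101/6 + 35/6 = 68/3.

22.67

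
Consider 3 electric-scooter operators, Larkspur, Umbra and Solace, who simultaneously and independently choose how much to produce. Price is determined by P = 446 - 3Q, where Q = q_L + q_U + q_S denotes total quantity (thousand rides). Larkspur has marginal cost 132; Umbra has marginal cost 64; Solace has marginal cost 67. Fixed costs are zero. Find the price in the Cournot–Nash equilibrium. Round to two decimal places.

177.25

Larkspur's profit: π_L = (446 - 3Q)q_L - (132q_L). Setting ∂π_L/∂q_L = 0: 314 - 6q_L - 3(q_U + q_S) = 0.
Umbra's first-order condition: 382 - 6q_U - 3(q_L + q_S) = 0.
Solace's profit: π_S = (446 - 3Q)q_S - (67q_S). Setting ∂π_S/∂q_S = 0: 379 - 6q_S - 3(q_L + q_U) = 0.
Adding the 3 first-order conditions: 1075 − 12Q = 0, so Q = 1075/12.
Back-substituting: q_L = (314 − 1075/4)/3 = 181/12, q_U = (382 − 1075/4)/3 = 151/4, q_S = (379 − 1075/4)/3 = 147/4.
Total output Q = 1075/12, so price P = 446 - 3·(1075/12) = 709/4.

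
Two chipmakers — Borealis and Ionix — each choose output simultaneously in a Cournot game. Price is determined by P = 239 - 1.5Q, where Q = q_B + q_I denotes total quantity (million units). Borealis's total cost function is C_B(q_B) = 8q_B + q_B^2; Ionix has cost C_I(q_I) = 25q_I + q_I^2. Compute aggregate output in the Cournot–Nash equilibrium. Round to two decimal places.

Borealis's profit: π_B = (239 - 1.5Q)q_B - (8q_B + q_B²). Setting ∂π_B/∂q_B = 0: 231 - 5q_B - (3/2)(q_I) = 0.
Ionix's first-order condition: 214 - 5q_I - (3/2)(q_B) = 0.
Rearranging gives the reaction functions q_B = (231 - (3/2)q_I)/5 and q_I = (214 - (3/2)q_B)/5.
Solving the pair: q_B = 36.6593, q_I = 31.8022.
Total output Q = 36.6593 + 31.8022 = 890/13.

68.46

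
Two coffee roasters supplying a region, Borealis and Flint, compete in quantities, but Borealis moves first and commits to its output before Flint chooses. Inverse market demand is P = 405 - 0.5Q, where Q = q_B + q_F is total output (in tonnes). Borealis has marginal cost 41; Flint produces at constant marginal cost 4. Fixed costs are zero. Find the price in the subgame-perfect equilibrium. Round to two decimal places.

Solve by backward induction. Given q_B, the follower Flint maximises π_F = (405 - (1/2)q_B - (1/2)q_F)q_F - 4q_F.
Follower FOC: 401 - (1/2)q_B - q_F = 0, so q_F(q_B) = (401 - (1/2)q_B).
Borealis substitutes q_F(q_B) into its own profit: π_B = q_B(405 - (1/2)q_B - (401 - (1/2)q_B)/2) - 41q_B = (409/2 - (1/4)q_B)q_B - 41q_B.
The leader's first-order condition 327/2 - (1/2)q_B = 0 yields q_B = 327.
Then q_F = (401 - (1/2)·327) = 475/2.
Total output Q = 1129/2, so price P = 405 - (1/2)·(1129/2) = 491/4.

122.75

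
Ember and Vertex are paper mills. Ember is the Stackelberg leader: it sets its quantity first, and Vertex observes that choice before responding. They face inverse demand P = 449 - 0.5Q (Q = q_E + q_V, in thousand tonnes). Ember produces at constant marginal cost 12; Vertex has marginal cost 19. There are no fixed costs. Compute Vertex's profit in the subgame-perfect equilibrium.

21632

The follower Vertex best-responds to any q_E: π_V = (449 - 0.5Q)q_V - 19q_V.
Setting the follower's marginal profit to zero, 430 - (1/2)q_E - q_V = 0, i.e. q_V = (430 - (1/2)q_E).
Ember substitutes q_V(q_E) into its own profit: π_E = q_E(449 - (1/2)q_E - (430 - (1/2)q_E)/2) - 12q_E = (234 - (1/4)q_E)q_E - 12q_E.
Maximising: ∂π_E/∂q_E = 222 - (1/2)q_E = 0, giving q_E = 444.
Then q_V = (430 - (1/2)·444) = 208.
Price P = 449 - (1/2)·652 = 123.
Vertex's profit: (123 - 19)·208 = 21632.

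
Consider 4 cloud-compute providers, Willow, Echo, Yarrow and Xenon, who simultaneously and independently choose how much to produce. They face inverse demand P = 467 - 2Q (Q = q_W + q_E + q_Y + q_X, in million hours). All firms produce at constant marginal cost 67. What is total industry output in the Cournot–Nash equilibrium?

Each firm earns π_i = (467 - 2Q)q_i - 67q_i.
First-order condition (treating rivals' output as given): 400 - 4q_i - 2·Σ_{j≠i} q_j = 0.
With identical firms every q_j equals q_i, so Σ_{j≠i} q_j = 3q_i and 400 = 10q_i, giving q_i = 40.
Total output Q = 40 + 40 + 40 + 40 = 160.

160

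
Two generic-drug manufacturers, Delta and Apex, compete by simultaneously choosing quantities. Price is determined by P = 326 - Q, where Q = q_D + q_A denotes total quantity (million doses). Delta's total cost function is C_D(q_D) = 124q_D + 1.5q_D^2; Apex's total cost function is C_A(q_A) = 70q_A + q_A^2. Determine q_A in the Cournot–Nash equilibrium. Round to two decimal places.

56.74

Delta's profit: π_D = (326 - Q)q_D - (124q_D + (3/2)q_D²). Setting ∂π_D/∂q_D = 0: 202 - 5q_D - (q_A) = 0.
Apex's profit: π_A = (326 - Q)q_A - (70q_A + q_A²). Setting ∂π_A/∂q_A = 0: 256 - 4q_A - (q_D) = 0.
Rearranging gives the reaction functions q_D = (202 - q_A)/5 and q_A = (256 - q_D)/4.
Substituting one into the other gives q_D = 552/19 and q_A = 1078/19.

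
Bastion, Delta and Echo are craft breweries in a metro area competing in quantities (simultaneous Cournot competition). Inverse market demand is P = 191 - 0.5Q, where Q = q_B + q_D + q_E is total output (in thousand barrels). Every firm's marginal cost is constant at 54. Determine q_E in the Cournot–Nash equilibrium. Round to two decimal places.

A representative firm's profit is π_i = q_i(191 - 0.5Q) - 54q_i.
Setting ∂π_i/∂q_i = 0 with rivals' quantities fixed: 137 - q_i - (1/2)·Σ_{j≠i} q_j = 0.
By symmetry each firm produces the same amount; substituting Σ_{j≠i} q_j = 2q_i yields q_i = 137/2.

68.50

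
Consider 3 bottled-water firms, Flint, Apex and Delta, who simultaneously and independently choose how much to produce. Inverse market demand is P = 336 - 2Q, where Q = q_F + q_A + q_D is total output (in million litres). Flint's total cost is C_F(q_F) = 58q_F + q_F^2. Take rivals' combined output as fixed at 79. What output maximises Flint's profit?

With rivals' combined output fixed at 79, Flint's profit is π_F = (336 - 2·79 - 2q_F)q_F - (58q_F + q_F²) = (178 - 2q_F)q_F - (58q_F + q_F²).
∂π_F/∂q_F = 120 - 6q_F = 0, so q_F = 20.

20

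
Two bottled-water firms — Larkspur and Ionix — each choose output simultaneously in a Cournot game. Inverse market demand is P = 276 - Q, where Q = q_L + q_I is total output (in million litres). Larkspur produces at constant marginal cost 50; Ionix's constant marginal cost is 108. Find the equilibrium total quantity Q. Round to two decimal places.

Larkspur's profit: π_L = (276 - Q)q_L - (50q_L). Setting ∂π_L/∂q_L = 0: 226 - 2q_L - (q_I) = 0.
Ionix's first-order condition: 168 - 2q_I - (q_L) = 0.
So q_L = (226 - q_I)/2 and q_I = (168 - q_L)/2.
Substituting one into the other gives q_L = 284/3 and q_I = 110/3.
Total output Q = 284/3 + 110/3 = 394/3.

131.33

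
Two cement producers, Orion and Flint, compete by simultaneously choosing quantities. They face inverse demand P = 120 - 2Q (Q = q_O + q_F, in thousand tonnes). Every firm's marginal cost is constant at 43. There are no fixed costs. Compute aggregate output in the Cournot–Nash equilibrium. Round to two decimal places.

A representative firm's profit is π_i = q_i(120 - 2Q) - 43q_i.
First-order condition (treating rivals' output as given): 77 - 4q_i - 2q_j = 0.
With identical firms every q_j equals q_i, so q_j = q_i and 77 = 6q_i, giving q_i = 77/6.
Total output Q = 77/6 + 77/6 = 77/3.

25.67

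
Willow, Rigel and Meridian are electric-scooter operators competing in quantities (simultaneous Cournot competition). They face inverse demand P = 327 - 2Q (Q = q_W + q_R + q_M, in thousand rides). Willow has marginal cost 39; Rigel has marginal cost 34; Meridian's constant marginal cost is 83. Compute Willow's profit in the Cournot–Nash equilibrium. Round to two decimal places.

3341.53

Willow's profit: π_W = (327 - 2Q)q_W - (39q_W). Setting ∂π_W/∂q_W = 0: 288 - 4q_W - 2(q_R + q_M) = 0.
Rigel's first-order condition: 293 - 4q_R - 2(q_W + q_M) = 0.
Meridian's first-order condition: 244 - 4q_M - 2(q_W + q_R) = 0.
Summing all 3 equations gives 825 − 8Q = 0, hence Q = 825/8.
Back-substituting: q_W = (288 − 825/4)/2 = 327/8, q_R = (293 − 825/4)/2 = 347/8, q_M = (244 − 825/4)/2 = 151/8.
Price P = 327 - 2·(825/8) = 483/4.
Willow's profit: (483/4 - 39)·(327/8) = 3341.5313.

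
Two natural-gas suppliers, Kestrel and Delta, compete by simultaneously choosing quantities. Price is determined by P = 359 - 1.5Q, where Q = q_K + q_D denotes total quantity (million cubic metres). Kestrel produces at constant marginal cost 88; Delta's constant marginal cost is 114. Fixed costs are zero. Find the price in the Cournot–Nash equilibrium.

187

Kestrel's profit: π_K = (359 - 1.5Q)q_K - (88q_K). Setting ∂π_K/∂q_K = 0: 271 - 3q_K - (3/2)(q_D) = 0.
Delta's profit: π_D = (359 - 1.5Q)q_D - (114q_D). Setting ∂π_D/∂q_D = 0: 245 - 3q_D - (3/2)(q_K) = 0.
Best responses: q_K = (271 - (3/2)q_D)/3, q_D = (245 - (3/2)q_K)/3.
Solving the pair: q_K = 66, q_D = 146/3.
Total output Q = 344/3, so price P = 359 - (3/2)·(344/3) = 187.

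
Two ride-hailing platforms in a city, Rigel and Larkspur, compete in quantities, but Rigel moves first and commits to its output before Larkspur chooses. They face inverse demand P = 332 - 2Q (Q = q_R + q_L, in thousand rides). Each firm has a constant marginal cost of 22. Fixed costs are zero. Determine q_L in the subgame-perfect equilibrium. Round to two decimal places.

38.75

The follower Larkspur best-responds to any q_R: π_L = (332 - 2Q)q_L - 22q_L.
Setting the follower's marginal profit to zero, 310 - 2q_R - 4q_L = 0, i.e. q_L = (310 - 2q_R)/4.
Rigel substitutes q_L(q_R) into its own profit: π_R = q_R(332 - 2q_R - (310 - 2q_R)/2) - 22q_R = (177 - q_R)q_R - 22q_R.
The leader's first-order condition 155 - 2q_R = 0 yields q_R = 155/2.
Then q_L = (310 - 2·(155/2))/4 = 155/4.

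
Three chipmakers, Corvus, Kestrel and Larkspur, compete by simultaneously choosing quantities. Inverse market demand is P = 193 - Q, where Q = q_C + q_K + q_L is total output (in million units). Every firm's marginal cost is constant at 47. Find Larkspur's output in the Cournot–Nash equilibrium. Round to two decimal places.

36.50

Each firm earns π_i = (193 - Q)q_i - 47q_i.
Setting ∂π_i/∂q_i = 0 with rivals' quantities fixed: 146 - 2q_i - Σ_{j≠i} q_j = 0.
By symmetry each firm produces the same amount; substituting Σ_{j≠i} q_j = 2q_i yields q_i = 146/4 = 73/2.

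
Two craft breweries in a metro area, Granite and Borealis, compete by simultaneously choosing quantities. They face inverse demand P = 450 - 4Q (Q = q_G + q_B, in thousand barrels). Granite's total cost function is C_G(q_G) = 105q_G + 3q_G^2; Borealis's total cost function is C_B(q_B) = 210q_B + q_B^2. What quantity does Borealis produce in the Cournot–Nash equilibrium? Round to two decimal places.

15.97

Granite's profit: π_G = (450 - 4Q)q_G - (105q_G + 3q_G²). Setting ∂π_G/∂q_G = 0: 345 - 14q_G - 4(q_B) = 0.
Borealis's first-order condition: 240 - 10q_B - 4(q_G) = 0.
Best responses: q_G = (345 - 4q_B)/14, q_B = (240 - 4q_G)/10.
Solving the pair: q_G = 1245/62, q_B = 495/31.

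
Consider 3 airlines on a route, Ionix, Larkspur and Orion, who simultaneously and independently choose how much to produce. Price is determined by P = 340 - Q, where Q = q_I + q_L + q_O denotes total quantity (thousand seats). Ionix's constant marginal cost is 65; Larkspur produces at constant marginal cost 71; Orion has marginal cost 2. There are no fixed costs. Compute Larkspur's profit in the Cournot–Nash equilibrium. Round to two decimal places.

2352.25

Ionix's profit: π_I = (340 - Q)q_I - (65q_I). Setting ∂π_I/∂q_I = 0: 275 - 2q_I - (q_L + q_O) = 0.
Larkspur's first-order condition: 269 - 2q_L - (q_I + q_O) = 0.
Orion's profit: π_O = (340 - Q)q_O - (2q_O). Setting ∂π_O/∂q_O = 0: 338 - 2q_O - (q_I + q_L) = 0.
Adding the 3 conditions: 882 − 2Q − 2Q = 0, i.e. Q = 441/2.
Back-substituting: q_I = (275 − 441/2) = 109/2, q_L = (269 − 441/2) = 97/2, q_O = (338 − 441/2) = 235/2.
Price P = 340 - 441/2 = 239/2.
Larkspur's profit: (239/2 - 71)·(97/2) = 2352.2500.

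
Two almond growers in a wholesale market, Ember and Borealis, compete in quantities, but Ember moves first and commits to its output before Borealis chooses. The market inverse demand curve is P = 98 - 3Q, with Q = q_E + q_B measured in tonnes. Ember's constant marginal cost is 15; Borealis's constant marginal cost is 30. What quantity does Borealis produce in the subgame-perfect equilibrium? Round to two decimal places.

The follower Borealis best-responds to any q_E: π_B = (98 - 3Q)q_B - 30q_B.
Setting the follower's marginal profit to zero, 68 - 3q_E - 6q_B = 0, i.e. q_B = (68 - 3q_E)/6.
Ember substitutes q_B(q_E) into its own profit: π_E = q_E(98 - 3q_E - (68 - 3q_E)/2) - 15q_E = (64 - (3/2)q_E)q_E - 15q_E.
Leader FOC: 49 - 3q_E = 0, so q_E = 49/3.
Then q_B = (68 - 3·(49/3))/6 = 19/6.

3.17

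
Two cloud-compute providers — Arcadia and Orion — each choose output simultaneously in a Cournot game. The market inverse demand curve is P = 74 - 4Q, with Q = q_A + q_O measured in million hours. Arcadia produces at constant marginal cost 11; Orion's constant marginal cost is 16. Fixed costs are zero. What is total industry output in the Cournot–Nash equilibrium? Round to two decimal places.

Arcadia's profit: π_A = (74 - 4Q)q_A - (11q_A). Setting ∂π_A/∂q_A = 0: 63 - 8q_A - 4(q_O) = 0.
Orion's profit: π_O = (74 - 4Q)q_O - (16q_O). Setting ∂π_O/∂q_O = 0: 58 - 8q_O - 4(q_A) = 0.
So q_A = (63 - 4q_O)/8 and q_O = (58 - 4q_A)/8.
Substituting one into the other gives q_A = 17/3 and q_O = 53/12.
Total output Q = 17/3 + 53/12 = 121/12.

10.08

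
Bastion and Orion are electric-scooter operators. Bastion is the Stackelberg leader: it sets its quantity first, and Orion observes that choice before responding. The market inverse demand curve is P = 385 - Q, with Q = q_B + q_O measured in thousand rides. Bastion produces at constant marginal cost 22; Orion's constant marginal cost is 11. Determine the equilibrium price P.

110

Solve by backward induction. Given q_B, the follower Orion maximises π_O = (385 - q_B - q_O)q_O - 11q_O.
Setting the follower's marginal profit to zero, 374 - q_B - 2q_O = 0, i.e. q_O = (374 - q_B)/2.
The leader anticipates this reaction. Substituting into P = 385 - Q gives P = 198 - (1/2)q_B, so π_B = (198 - (1/2)q_B)q_B - 22q_B.
The leader's first-order condition 176 - q_B = 0 yields q_B = 176.
Then q_O = (374 - 176)/2 = 99.
Total output Q = 275, so price P = 385 - 275 = 110.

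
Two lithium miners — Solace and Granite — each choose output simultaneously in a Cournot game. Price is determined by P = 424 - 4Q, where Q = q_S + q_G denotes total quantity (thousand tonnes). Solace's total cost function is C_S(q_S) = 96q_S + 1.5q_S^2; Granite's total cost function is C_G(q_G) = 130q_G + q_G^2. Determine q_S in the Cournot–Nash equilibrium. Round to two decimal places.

Solace's profit: π_S = (424 - 4Q)q_S - (96q_S + (3/2)q_S²). Setting ∂π_S/∂q_S = 0: 328 - 11q_S - 4(q_G) = 0.
Granite's first-order condition: 294 - 10q_G - 4(q_S) = 0.
So q_S = (328 - 4q_G)/11 and q_G = (294 - 4q_S)/10.
Substituting one into the other gives q_S = 1052/47 and q_G = 961/47.

22.38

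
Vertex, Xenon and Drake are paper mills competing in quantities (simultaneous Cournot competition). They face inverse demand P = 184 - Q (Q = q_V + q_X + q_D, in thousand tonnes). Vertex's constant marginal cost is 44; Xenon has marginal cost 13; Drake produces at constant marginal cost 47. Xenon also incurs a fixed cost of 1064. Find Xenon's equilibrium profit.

2417

Vertex's profit: π_V = (184 - Q)q_V - (44q_V). Setting ∂π_V/∂q_V = 0: 140 - 2q_V - (q_X + q_D) = 0.
Xenon's profit: π_X = (184 - Q)q_X - (13q_X). Setting ∂π_X/∂q_X = 0: 171 - 2q_X - (q_V + q_D) = 0.
Drake's profit: π_D = (184 - Q)q_D - (47q_D). Setting ∂π_D/∂q_D = 0: 137 - 2q_D - (q_V + q_X) = 0.
Adding the 3 first-order conditions: 448 − 4Q = 0, so Q = 112.
Back-substituting: q_V = (140 − 112) = 28, q_X = (171 − 112) = 59, q_D = (137 − 112) = 25.
Price P = 184 - 112 = 72.
Xenon's profit: (72 - 13)·59 - 1064 = 2417.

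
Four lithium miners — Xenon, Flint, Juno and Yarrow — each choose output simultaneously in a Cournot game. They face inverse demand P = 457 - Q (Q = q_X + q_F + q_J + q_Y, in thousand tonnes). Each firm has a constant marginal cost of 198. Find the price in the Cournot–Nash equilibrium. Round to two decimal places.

Each firm earns π_i = (457 - Q)q_i - 198q_i.
Setting ∂π_i/∂q_i = 0 with rivals' quantities fixed: 259 - 2q_i - Σ_{j≠i} q_j = 0.
With identical firms every q_j equals q_i, so Σ_{j≠i} q_j = 3q_i and 259 = 5q_i, giving q_i = 259/5.
Total output Q = 1036/5, so price P = 457 - 1036/5 = 1249/5.

249.80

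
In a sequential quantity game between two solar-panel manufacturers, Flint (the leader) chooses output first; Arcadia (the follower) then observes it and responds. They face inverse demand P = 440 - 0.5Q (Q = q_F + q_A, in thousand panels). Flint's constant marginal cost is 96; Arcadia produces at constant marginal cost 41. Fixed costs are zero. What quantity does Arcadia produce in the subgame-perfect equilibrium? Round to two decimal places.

254.50

The follower Arcadia best-responds to any q_F: π_A = (440 - 0.5Q)q_A - 41q_A.
Follower FOC: 399 - (1/2)q_F - q_A = 0, so q_A(q_F) = (399 - (1/2)q_F).
Flint substitutes q_A(q_F) into its own profit: π_F = q_F(440 - (1/2)q_F - (399 - (1/2)q_F)/2) - 96q_F = (481/2 - (1/4)q_F)q_F - 96q_F.
The leader's first-order condition 289/2 - (1/2)q_F = 0 yields q_F = 289.
Then q_A = (399 - (1/2)·289) = 509/2.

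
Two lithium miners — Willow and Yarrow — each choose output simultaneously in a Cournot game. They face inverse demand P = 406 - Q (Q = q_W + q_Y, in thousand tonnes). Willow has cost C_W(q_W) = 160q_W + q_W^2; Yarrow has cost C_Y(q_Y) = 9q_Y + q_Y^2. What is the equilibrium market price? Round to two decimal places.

Willow's profit: π_W = (406 - Q)q_W - (160q_W + q_W²). Setting ∂π_W/∂q_W = 0: 246 - 4q_W - (q_Y) = 0.
Yarrow's first-order condition: 397 - 4q_Y - (q_W) = 0.
Best responses: q_W = (246 - q_Y)/4, q_Y = (397 - q_W)/4.
Substituting one into the other gives q_W = 587/15 and q_Y = 1342/15.
Total output Q = 643/5, so price P = 406 - 643/5 = 1387/5.

277.40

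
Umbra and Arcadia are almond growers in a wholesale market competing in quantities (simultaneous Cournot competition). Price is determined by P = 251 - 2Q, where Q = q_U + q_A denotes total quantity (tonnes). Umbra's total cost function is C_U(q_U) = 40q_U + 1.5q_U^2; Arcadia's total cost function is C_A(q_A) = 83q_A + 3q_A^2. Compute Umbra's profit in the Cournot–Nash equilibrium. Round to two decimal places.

Umbra's profit: π_U = (251 - 2Q)q_U - (40q_U + (3/2)q_U²). Setting ∂π_U/∂q_U = 0: 211 - 7q_U - 2(q_A) = 0.
Arcadia's profit: π_A = (251 - 2Q)q_A - (83q_A + 3q_A²). Setting ∂π_A/∂q_A = 0: 168 - 10q_A - 2(q_U) = 0.
So q_U = (211 - 2q_A)/7 and q_A = (168 - 2q_U)/10.
Solving the pair: q_U = 887/33, q_A = 377/33.
Price P = 251 - 2·(1264/33) = 174.3939.
Umbra's profit: 174.3939·(887/33) - 40·(887/33) - (3/2)(887/33)² = 2528.6423.

2528.64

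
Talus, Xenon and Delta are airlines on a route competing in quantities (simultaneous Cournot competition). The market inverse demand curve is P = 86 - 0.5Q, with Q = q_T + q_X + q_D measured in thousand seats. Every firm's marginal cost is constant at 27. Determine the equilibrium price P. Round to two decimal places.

41.75

A representative firm's profit is π_i = q_i(86 - 0.5Q) - 27q_i.
Setting ∂π_i/∂q_i = 0 with rivals' quantities fixed: 59 - q_i - (1/2)·Σ_{j≠i} q_j = 0.
By symmetry each firm produces the same amount; substituting Σ_{j≠i} q_j = 2q_i yields q_i = 59/2.
Total output Q = 177/2, so price P = 86 - (1/2)·(177/2) = 167/4.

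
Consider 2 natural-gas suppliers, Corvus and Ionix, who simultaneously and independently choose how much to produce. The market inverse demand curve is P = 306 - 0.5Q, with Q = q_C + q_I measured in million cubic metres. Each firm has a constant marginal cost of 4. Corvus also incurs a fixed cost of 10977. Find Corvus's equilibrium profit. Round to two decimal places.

A representative firm's profit is π_i = q_i(306 - 0.5Q) - 4q_i.
Setting ∂π_i/∂q_i = 0 with rivals' quantities fixed: 302 - q_i - (1/2)q_j = 0.
By symmetry each firm produces the same amount; substituting q_j = q_i yields q_i = 302/(3/2) = 604/3.
Price P = 306 - (1/2)·(1208/3) = 314/3.
Corvus's profit: (314/3 - 4)·(604/3) - 10977 = 9290.5556.

9290.56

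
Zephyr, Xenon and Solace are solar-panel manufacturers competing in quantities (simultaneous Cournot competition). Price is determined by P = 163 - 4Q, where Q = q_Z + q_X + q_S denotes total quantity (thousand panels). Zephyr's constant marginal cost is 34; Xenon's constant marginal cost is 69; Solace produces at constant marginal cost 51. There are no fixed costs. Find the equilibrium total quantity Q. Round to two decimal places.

20.94

Zephyr's profit: π_Z = (163 - 4Q)q_Z - (34q_Z). Setting ∂π_Z/∂q_Z = 0: 129 - 8q_Z - 4(q_X + q_S) = 0.
Xenon's profit: π_X = (163 - 4Q)q_X - (69q_X). Setting ∂π_X/∂q_X = 0: 94 - 8q_X - 4(q_Z + q_S) = 0.
Solace's first-order condition: 112 - 8q_S - 4(q_Z + q_X) = 0.
Summing all 3 equations gives 335 − 16Q = 0, hence Q = 335/16.
Back-substituting: q_Z = (129 − 335/4)/4 = 181/16, q_X = (94 − 335/4)/4 = 41/16, q_S = (112 − 335/4)/4 = 113/16.
Total output Q = 181/16 + 41/16 + 113/16 = 335/16.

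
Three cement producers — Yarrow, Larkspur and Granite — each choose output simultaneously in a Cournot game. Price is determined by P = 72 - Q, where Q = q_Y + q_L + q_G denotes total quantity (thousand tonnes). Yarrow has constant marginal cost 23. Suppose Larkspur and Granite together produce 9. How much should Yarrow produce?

With rivals' combined output fixed at 9, Yarrow's profit is π_Y = (72 - 9 - q_Y)q_Y - (23q_Y) = (63 - q_Y)q_Y - (23q_Y).
∂π_Y/∂q_Y = 40 - 2q_Y = 0, so q_Y = 20.

20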